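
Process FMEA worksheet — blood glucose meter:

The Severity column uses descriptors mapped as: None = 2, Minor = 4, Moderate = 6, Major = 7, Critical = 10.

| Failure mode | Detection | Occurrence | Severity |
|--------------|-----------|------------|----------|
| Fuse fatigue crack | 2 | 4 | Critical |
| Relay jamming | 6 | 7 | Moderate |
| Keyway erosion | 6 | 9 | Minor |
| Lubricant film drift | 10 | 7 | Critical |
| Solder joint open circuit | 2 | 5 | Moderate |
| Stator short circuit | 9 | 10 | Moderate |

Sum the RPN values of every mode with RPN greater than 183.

RPN = Severity × Occurrence × Detection:
  Fuse fatigue crack: 10 × 4 × 2 = 80
  Relay jamming: 6 × 7 × 6 = 252
  Keyway erosion: 4 × 9 × 6 = 216
  Lubricant film drift: 10 × 7 × 10 = 700
  Solder joint open circuit: 6 × 5 × 2 = 60
  Stator short circuit: 6 × 10 × 9 = 540
RPN > 183: Relay jamming (252), Keyway erosion (216), Lubricant film drift (700), Stator short circuit (540).
Sum: 252 + 216 + 700 + 540 = 1708.

1708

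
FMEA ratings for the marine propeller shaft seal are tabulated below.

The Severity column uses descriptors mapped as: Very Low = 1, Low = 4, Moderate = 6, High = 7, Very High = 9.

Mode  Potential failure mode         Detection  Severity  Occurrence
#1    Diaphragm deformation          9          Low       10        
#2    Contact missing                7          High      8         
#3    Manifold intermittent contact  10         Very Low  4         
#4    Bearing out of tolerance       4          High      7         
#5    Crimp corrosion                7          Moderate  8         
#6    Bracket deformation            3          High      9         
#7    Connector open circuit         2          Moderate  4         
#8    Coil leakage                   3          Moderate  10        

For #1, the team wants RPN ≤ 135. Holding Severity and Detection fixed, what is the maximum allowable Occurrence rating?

3

#1: S=4, O=10, D=9 → current RPN = 360.
Fixed product = 36. Need 36 × O ≤ 135, so O ≤ 135/36 = 3.75.
Maximum integer Occurrence rating = 3 (gives RPN 108; O=4 would give 144 > 135).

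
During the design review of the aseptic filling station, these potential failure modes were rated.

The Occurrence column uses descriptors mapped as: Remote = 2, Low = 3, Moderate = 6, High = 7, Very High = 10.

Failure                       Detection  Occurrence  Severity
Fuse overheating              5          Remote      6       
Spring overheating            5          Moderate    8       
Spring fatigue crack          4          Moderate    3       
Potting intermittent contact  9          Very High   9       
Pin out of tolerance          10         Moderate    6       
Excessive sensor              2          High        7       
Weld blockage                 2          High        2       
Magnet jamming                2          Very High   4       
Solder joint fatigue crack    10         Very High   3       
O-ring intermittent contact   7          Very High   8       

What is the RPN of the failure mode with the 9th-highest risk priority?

60

RPN = Severity × Occurrence × Detection:
  Fuse overheating: 6 × 2 × 5 = 60
  Spring overheating: 8 × 6 × 5 = 240
  Spring fatigue crack: 3 × 6 × 4 = 72
  Potting intermittent contact: 9 × 10 × 9 = 810
  Pin out of tolerance: 6 × 6 × 10 = 360
  Excessive sensor: 7 × 7 × 2 = 98
  Weld blockage: 2 × 7 × 2 = 28
  Magnet jamming: 4 × 10 × 2 = 80
  Solder joint fatigue crack: 3 × 10 × 10 = 300
  O-ring intermittent contact: 8 × 10 × 7 = 560
Sorted descending: 810, 560, 360, 300, 240, 98, 80, 72, 60, 28.
The 9th-highest RPN is 60 (Fuse overheating).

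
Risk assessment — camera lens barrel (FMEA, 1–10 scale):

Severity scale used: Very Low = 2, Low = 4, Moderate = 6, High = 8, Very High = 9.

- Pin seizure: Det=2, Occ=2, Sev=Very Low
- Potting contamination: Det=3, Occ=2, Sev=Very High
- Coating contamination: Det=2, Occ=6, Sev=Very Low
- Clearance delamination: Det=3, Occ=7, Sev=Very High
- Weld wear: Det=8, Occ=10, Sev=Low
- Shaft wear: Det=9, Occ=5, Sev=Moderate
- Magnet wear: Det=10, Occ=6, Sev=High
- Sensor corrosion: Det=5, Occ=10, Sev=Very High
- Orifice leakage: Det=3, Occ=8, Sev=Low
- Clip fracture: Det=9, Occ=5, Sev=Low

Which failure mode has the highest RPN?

RPN = Severity × Occurrence × Detection:
  Pin seizure: 2 × 2 × 2 = 8
  Potting contamination: 9 × 2 × 3 = 54
  Coating contamination: 2 × 6 × 2 = 24
  Clearance delamination: 9 × 7 × 3 = 189
  Weld wear: 4 × 10 × 8 = 320
  Shaft wear: 6 × 5 × 9 = 270
  Magnet wear: 8 × 6 × 10 = 480
  Sensor corrosion: 9 × 10 × 5 = 450
  Orifice leakage: 4 × 8 × 3 = 96
  Clip fracture: 4 × 5 × 9 = 180
Highest RPN is 480 → Magnet wear.

Magnet wear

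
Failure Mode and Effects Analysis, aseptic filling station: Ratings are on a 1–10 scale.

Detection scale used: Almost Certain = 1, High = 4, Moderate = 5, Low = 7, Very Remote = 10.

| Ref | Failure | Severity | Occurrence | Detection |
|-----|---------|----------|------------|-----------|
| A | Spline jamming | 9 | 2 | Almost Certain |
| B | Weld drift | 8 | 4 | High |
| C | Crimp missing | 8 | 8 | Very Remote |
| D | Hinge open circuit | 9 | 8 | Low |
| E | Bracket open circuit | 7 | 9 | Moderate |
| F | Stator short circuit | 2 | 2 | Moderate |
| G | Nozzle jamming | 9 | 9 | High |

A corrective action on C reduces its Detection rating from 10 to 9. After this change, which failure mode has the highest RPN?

C

RPN = Severity × Occurrence × Detection:
  A: 9 × 2 × 1 = 18
  B: 8 × 4 × 4 = 128
  C: 8 × 8 × 10 = 640
  D: 9 × 8 × 7 = 504
  E: 7 × 9 × 5 = 315
  F: 2 × 2 × 5 = 20
  G: 9 × 9 × 4 = 324
After action: C → 8 × 8 × 9 = 576.
Revised RPNs: C=576, D=504, G=324, E=315, B=128, F=20, A=18.
Highest is now C (576).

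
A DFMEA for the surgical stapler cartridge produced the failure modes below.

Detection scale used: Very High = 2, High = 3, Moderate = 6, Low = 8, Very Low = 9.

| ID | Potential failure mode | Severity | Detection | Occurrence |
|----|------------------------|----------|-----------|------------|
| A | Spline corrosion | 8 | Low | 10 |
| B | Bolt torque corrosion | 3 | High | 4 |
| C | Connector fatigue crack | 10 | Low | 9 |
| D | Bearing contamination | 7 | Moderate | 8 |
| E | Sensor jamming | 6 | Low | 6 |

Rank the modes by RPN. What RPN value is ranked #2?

RPN = Severity × Occurrence × Detection:
  A: 8 × 10 × 8 = 640
  B: 3 × 4 × 3 = 36
  C: 10 × 9 × 8 = 720
  D: 7 × 8 × 6 = 336
  E: 6 × 6 × 8 = 288
Sorted descending: 720, 640, 336, 288, 36.
The second-highest RPN is 640 (A).

640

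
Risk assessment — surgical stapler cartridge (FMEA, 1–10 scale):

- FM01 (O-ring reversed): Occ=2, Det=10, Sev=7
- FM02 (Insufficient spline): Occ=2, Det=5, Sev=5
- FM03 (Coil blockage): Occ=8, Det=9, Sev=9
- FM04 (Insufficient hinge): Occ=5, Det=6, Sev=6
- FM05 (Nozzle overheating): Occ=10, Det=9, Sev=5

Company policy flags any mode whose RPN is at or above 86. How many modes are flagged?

RPN = Severity × Occurrence × Detection:
  FM01: 7 × 2 × 10 = 140
  FM02: 5 × 2 × 5 = 50
  FM03: 9 × 8 × 9 = 648
  FM04: 6 × 5 × 6 = 180
  FM05: 5 × 10 × 9 = 450
Modes with RPN ≥ 86: FM01 (140), FM03 (648), FM04 (180), FM05 (450) → 4.

4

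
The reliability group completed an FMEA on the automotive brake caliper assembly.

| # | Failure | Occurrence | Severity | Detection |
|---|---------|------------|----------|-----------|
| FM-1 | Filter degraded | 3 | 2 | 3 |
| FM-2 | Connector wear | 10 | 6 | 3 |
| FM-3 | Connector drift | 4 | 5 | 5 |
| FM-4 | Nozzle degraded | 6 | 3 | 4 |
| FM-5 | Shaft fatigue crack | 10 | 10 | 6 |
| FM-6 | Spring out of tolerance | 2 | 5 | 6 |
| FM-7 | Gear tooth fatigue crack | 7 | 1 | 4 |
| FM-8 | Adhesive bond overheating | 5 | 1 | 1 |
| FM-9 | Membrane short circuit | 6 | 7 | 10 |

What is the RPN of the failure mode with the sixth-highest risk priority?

RPN = Severity × Occurrence × Detection:
  FM-1: 2 × 3 × 3 = 18
  FM-2: 6 × 10 × 3 = 180
  FM-3: 5 × 4 × 5 = 100
  FM-4: 3 × 6 × 4 = 72
  FM-5: 10 × 10 × 6 = 600
  FM-6: 5 × 2 × 6 = 60
  FM-7: 1 × 7 × 4 = 28
  FM-8: 1 × 5 × 1 = 5
  FM-9: 7 × 6 × 10 = 420
Sorted descending: 600, 420, 180, 100, 72, 60, 28, 18, 5.
The sixth-highest RPN is 60 (FM-6).

60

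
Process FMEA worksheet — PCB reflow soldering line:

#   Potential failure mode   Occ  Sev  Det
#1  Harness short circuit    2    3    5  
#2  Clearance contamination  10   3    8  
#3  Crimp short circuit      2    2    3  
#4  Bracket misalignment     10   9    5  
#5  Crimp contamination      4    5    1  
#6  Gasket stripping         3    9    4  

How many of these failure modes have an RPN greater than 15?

RPN = Severity × Occurrence × Detection:
  #1: 3 × 2 × 5 = 30
  #2: 3 × 10 × 8 = 240
  #3: 2 × 2 × 3 = 12
  #4: 9 × 10 × 5 = 450
  #5: 5 × 4 × 1 = 20
  #6: 9 × 3 × 4 = 108
Modes with RPN > 15: #1 (30), #2 (240), #4 (450), #5 (20), #6 (108) → 5.

5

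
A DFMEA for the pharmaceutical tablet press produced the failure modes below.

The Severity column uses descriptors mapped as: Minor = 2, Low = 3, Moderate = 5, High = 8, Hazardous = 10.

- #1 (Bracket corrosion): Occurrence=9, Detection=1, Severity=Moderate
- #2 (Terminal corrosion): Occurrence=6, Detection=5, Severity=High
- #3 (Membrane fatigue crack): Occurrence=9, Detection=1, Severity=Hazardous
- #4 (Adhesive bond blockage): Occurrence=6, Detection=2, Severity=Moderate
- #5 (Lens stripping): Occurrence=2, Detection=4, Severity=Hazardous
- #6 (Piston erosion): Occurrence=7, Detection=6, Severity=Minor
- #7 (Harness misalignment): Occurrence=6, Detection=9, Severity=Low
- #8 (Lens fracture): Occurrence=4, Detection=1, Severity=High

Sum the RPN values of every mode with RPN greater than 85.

492

RPN = Severity × Occurrence × Detection:
  #1: 5 × 9 × 1 = 45
  #2: 8 × 6 × 5 = 240
  #3: 10 × 9 × 1 = 90
  #4: 5 × 6 × 2 = 60
  #5: 10 × 2 × 4 = 80
  #6: 2 × 7 × 6 = 84
  #7: 3 × 6 × 9 = 162
  #8: 8 × 4 × 1 = 32
RPN > 85: #2 (240), #3 (90), #7 (162).
Sum: 240 + 90 + 162 = 492.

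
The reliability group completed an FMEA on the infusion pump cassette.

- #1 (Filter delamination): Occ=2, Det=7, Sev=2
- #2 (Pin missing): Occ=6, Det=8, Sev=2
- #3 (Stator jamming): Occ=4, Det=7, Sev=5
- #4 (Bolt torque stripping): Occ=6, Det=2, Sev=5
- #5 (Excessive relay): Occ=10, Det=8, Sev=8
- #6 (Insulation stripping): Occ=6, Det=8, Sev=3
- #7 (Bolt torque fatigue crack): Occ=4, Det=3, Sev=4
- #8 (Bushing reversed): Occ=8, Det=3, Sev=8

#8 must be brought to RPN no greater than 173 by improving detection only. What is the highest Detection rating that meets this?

2

#8: S=8, O=8, D=3 → current RPN = 192.
Fixed product = 64. Need 64 × D ≤ 173, so D ≤ 173/64 = 2.70.
Maximum integer Detection rating = 2 (gives RPN 128; D=3 would give 192 > 173).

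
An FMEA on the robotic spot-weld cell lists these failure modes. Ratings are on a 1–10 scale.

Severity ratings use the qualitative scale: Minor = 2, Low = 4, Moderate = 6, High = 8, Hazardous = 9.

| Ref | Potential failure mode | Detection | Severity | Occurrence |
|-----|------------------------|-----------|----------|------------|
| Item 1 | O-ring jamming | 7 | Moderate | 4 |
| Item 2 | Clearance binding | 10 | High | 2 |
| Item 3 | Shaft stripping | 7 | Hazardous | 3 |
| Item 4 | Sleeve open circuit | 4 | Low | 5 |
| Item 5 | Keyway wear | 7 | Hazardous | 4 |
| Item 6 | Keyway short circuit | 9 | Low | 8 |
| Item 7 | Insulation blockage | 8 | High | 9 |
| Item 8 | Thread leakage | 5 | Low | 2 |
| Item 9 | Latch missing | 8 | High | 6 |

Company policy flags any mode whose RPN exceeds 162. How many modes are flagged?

6

RPN = Severity × Occurrence × Detection:
  Item 1: 6 × 4 × 7 = 168
  Item 2: 8 × 2 × 10 = 160
  Item 3: 9 × 3 × 7 = 189
  Item 4: 4 × 5 × 4 = 80
  Item 5: 9 × 4 × 7 = 252
  Item 6: 4 × 8 × 9 = 288
  Item 7: 8 × 9 × 8 = 576
  Item 8: 4 × 2 × 5 = 40
  Item 9: 8 × 6 × 8 = 384
Modes with RPN > 162: Item 1 (168), Item 3 (189), Item 5 (252), Item 6 (288), Item 7 (576), Item 9 (384) → 6.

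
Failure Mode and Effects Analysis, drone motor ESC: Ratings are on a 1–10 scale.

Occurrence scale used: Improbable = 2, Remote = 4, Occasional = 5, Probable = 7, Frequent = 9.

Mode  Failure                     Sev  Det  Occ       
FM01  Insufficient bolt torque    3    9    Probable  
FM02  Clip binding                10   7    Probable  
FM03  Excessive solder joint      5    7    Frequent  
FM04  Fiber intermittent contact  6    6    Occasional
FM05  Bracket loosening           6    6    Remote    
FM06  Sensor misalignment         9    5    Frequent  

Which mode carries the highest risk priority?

RPN = Severity × Occurrence × Detection:
  FM01: 3 × 7 × 9 = 189
  FM02: 10 × 7 × 7 = 490
  FM03: 5 × 9 × 7 = 315
  FM04: 6 × 5 × 6 = 180
  FM05: 6 × 4 × 6 = 144
  FM06: 9 × 9 × 5 = 405
Highest RPN is 490 → FM02.

FM02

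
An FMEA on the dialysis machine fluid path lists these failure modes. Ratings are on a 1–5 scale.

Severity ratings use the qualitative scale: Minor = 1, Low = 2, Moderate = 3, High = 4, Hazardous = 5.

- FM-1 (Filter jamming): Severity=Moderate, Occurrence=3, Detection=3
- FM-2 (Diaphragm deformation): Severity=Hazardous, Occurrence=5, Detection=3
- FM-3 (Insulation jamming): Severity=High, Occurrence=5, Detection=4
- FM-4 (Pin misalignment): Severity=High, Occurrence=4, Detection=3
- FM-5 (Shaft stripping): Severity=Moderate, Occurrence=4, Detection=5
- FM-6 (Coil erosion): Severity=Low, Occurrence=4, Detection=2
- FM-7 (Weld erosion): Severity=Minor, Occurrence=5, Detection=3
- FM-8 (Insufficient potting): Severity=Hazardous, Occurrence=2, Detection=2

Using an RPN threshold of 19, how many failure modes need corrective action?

6

RPN = Severity × Occurrence × Detection:
  FM-1: 3 × 3 × 3 = 27
  FM-2: 5 × 5 × 3 = 75
  FM-3: 4 × 5 × 4 = 80
  FM-4: 4 × 4 × 3 = 48
  FM-5: 3 × 4 × 5 = 60
  FM-6: 2 × 4 × 2 = 16
  FM-7: 1 × 5 × 3 = 15
  FM-8: 5 × 2 × 2 = 20
Modes with RPN ≥ 19: FM-1 (27), FM-2 (75), FM-3 (80), FM-4 (48), FM-5 (60), FM-8 (20) → 6.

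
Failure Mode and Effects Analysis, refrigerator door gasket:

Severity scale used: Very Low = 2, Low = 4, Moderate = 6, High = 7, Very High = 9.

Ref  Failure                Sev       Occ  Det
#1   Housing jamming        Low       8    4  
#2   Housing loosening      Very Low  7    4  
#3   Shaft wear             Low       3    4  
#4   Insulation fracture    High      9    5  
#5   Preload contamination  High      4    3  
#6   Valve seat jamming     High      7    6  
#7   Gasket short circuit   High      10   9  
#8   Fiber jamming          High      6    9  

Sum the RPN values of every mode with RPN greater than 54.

RPN = Severity × Occurrence × Detection:
  #1: 4 × 8 × 4 = 128
  #2: 2 × 7 × 4 = 56
  #3: 4 × 3 × 4 = 48
  #4: 7 × 9 × 5 = 315
  #5: 7 × 4 × 3 = 84
  #6: 7 × 7 × 6 = 294
  #7: 7 × 10 × 9 = 630
  #8: 7 × 6 × 9 = 378
RPN > 54: #1 (128), #2 (56), #4 (315), #5 (84), #6 (294), #7 (630), #8 (378).
Sum: 128 + 56 + 315 + 84 + 294 + 630 + 378 = 1885.

1885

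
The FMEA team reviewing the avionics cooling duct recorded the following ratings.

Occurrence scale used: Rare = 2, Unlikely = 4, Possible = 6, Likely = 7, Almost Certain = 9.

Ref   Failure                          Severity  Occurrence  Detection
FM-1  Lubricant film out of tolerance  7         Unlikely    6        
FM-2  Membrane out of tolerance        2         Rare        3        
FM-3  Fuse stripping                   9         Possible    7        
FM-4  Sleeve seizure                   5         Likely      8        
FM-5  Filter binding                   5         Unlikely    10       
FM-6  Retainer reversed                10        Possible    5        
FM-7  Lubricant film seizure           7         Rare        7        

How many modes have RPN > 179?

4

RPN = Severity × Occurrence × Detection:
  FM-1: 7 × 4 × 6 = 168
  FM-2: 2 × 2 × 3 = 12
  FM-3: 9 × 6 × 7 = 378
  FM-4: 5 × 7 × 8 = 280
  FM-5: 5 × 4 × 10 = 200
  FM-6: 10 × 6 × 5 = 300
  FM-7: 7 × 2 × 7 = 98
Modes with RPN > 179: FM-3 (378), FM-4 (280), FM-5 (200), FM-6 (300) → 4.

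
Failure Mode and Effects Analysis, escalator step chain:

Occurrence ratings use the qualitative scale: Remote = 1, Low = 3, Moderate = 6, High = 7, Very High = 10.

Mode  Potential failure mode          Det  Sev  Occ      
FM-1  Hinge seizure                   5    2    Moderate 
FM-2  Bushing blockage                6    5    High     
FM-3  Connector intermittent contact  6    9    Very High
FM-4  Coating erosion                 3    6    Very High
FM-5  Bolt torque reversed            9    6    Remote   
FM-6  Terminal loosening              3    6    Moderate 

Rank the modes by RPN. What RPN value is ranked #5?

60

RPN = Severity × Occurrence × Detection:
  FM-1: 2 × 6 × 5 = 60
  FM-2: 5 × 7 × 6 = 210
  FM-3: 9 × 10 × 6 = 540
  FM-4: 6 × 10 × 3 = 180
  FM-5: 6 × 1 × 9 = 54
  FM-6: 6 × 6 × 3 = 108
Sorted descending: 540, 210, 180, 108, 60, 54.
The fifth-highest RPN is 60 (FM-1).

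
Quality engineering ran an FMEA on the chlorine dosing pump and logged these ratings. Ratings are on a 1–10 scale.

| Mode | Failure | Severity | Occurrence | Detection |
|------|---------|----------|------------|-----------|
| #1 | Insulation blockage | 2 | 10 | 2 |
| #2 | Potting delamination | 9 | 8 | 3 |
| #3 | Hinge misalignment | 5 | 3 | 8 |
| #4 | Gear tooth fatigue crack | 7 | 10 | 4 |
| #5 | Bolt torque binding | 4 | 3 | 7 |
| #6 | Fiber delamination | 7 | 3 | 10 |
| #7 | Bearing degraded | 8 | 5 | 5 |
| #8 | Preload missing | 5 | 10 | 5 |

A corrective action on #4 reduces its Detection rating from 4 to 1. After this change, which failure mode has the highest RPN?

RPN = Severity × Occurrence × Detection:
  #1: 2 × 10 × 2 = 40
  #2: 9 × 8 × 3 = 216
  #3: 5 × 3 × 8 = 120
  #4: 7 × 10 × 4 = 280
  #5: 4 × 3 × 7 = 84
  #6: 7 × 3 × 10 = 210
  #7: 8 × 5 × 5 = 200
  #8: 5 × 10 × 5 = 250
After action: #4 → 7 × 10 × 1 = 70.
Revised RPNs: #8=250, #2=216, #6=210, #7=200, #3=120, #5=84, #4=70, #1=40.
Highest is now #8 (250).

#8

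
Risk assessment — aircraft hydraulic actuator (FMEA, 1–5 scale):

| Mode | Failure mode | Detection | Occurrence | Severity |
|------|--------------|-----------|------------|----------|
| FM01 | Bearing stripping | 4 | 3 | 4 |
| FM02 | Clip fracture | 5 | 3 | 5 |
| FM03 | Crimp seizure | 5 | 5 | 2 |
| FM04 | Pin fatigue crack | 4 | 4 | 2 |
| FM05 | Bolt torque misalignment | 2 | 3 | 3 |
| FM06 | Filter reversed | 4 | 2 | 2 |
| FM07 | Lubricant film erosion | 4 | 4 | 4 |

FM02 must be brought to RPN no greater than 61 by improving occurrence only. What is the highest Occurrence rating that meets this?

FM02: S=5, O=3, D=5 → current RPN = 75.
Fixed product = 25. Need 25 × O ≤ 61, so O ≤ 61/25 = 2.44.
Maximum integer Occurrence rating = 2 (gives RPN 50; O=3 would give 75 > 61).

2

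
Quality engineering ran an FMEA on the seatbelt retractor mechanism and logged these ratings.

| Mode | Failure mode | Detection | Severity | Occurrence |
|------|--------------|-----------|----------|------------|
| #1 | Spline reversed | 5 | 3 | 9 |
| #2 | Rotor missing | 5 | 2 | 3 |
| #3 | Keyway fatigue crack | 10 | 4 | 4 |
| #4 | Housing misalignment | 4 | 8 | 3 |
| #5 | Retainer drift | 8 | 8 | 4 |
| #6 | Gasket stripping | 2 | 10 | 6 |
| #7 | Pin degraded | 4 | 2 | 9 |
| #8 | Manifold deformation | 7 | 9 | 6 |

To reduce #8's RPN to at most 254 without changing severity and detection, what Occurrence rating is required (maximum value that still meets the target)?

4

#8: S=9, O=6, D=7 → current RPN = 378.
Fixed product = 63. Need 63 × O ≤ 254, so O ≤ 254/63 = 4.03.
Maximum integer Occurrence rating = 4 (gives RPN 252; O=5 would give 315 > 254).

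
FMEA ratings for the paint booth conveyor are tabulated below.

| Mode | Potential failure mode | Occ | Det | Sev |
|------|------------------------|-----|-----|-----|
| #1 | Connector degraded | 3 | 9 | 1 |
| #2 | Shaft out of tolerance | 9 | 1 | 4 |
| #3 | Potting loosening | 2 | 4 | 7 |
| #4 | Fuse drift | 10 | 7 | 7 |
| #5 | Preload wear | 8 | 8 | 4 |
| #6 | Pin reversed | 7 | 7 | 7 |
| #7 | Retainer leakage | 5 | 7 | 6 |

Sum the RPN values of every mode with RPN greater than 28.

1391

RPN = Severity × Occurrence × Detection:
  #1: 1 × 3 × 9 = 27
  #2: 4 × 9 × 1 = 36
  #3: 7 × 2 × 4 = 56
  #4: 7 × 10 × 7 = 490
  #5: 4 × 8 × 8 = 256
  #6: 7 × 7 × 7 = 343
  #7: 6 × 5 × 7 = 210
RPN > 28: #2 (36), #3 (56), #4 (490), #5 (256), #6 (343), #7 (210).
Sum: 36 + 56 + 490 + 256 + 343 + 210 = 1391.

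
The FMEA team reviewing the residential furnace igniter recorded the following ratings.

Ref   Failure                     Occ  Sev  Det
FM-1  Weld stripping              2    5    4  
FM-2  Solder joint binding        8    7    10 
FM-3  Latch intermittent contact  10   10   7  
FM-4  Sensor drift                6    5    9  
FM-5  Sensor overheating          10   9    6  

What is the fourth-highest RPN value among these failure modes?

270

RPN = Severity × Occurrence × Detection:
  FM-1: 5 × 2 × 4 = 40
  FM-2: 7 × 8 × 10 = 560
  FM-3: 10 × 10 × 7 = 700
  FM-4: 5 × 6 × 9 = 270
  FM-5: 9 × 10 × 6 = 540
Sorted descending: 700, 560, 540, 270, 40.
The fourth-highest RPN is 270 (FM-4).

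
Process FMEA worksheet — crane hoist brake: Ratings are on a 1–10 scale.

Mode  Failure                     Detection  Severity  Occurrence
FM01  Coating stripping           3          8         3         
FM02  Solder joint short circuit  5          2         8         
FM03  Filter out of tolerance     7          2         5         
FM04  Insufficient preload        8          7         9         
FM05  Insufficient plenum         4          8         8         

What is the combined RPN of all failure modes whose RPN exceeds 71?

RPN = Severity × Occurrence × Detection:
  FM01: 8 × 3 × 3 = 72
  FM02: 2 × 8 × 5 = 80
  FM03: 2 × 5 × 7 = 70
  FM04: 7 × 9 × 8 = 504
  FM05: 8 × 8 × 4 = 256
RPN > 71: FM01 (72), FM02 (80), FM04 (504), FM05 (256).
Sum: 72 + 80 + 504 + 256 = 912.

912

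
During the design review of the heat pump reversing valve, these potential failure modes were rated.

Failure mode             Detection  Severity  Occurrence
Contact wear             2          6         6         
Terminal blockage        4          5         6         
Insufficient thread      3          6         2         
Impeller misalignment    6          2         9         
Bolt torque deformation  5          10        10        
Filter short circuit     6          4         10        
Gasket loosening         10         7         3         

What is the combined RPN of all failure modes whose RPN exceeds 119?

1070

RPN = Severity × Occurrence × Detection:
  Contact wear: 6 × 6 × 2 = 72
  Terminal blockage: 5 × 6 × 4 = 120
  Insufficient thread: 6 × 2 × 3 = 36
  Impeller misalignment: 2 × 9 × 6 = 108
  Bolt torque deformation: 10 × 10 × 5 = 500
  Filter short circuit: 4 × 10 × 6 = 240
  Gasket loosening: 7 × 3 × 10 = 210
RPN > 119: Terminal blockage (120), Bolt torque deformation (500), Filter short circuit (240), Gasket loosening (210).
Sum: 120 + 500 + 240 + 210 = 1070.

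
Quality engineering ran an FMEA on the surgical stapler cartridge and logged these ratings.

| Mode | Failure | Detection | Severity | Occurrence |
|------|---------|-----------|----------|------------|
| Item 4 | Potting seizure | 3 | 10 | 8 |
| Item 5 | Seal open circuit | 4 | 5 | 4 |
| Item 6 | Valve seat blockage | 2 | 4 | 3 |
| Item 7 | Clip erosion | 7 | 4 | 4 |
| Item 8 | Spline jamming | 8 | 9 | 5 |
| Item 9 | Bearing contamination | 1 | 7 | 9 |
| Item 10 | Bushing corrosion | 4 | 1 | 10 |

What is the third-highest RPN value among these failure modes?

112

RPN = Severity × Occurrence × Detection:
  Item 4: 10 × 8 × 3 = 240
  Item 5: 5 × 4 × 4 = 80
  Item 6: 4 × 3 × 2 = 24
  Item 7: 4 × 4 × 7 = 112
  Item 8: 9 × 5 × 8 = 360
  Item 9: 7 × 9 × 1 = 63
  Item 10: 1 × 10 × 4 = 40
Sorted descending: 360, 240, 112, 80, 63, 40, 24.
The third-highest RPN is 112 (Item 7).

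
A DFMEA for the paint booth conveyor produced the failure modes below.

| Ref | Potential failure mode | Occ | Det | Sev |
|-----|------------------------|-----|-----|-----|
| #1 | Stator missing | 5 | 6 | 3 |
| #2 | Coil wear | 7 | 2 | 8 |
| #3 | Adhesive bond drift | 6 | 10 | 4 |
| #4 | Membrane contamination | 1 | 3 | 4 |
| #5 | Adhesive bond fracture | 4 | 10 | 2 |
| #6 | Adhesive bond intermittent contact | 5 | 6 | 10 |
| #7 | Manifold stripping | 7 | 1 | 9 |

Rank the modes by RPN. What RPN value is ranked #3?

112

RPN = Severity × Occurrence × Detection:
  #1: 3 × 5 × 6 = 90
  #2: 8 × 7 × 2 = 112
  #3: 4 × 6 × 10 = 240
  #4: 4 × 1 × 3 = 12
  #5: 2 × 4 × 10 = 80
  #6: 10 × 5 × 6 = 300
  #7: 9 × 7 × 1 = 63
Sorted descending: 300, 240, 112, 90, 80, 63, 12.
The third-highest RPN is 112 (#2).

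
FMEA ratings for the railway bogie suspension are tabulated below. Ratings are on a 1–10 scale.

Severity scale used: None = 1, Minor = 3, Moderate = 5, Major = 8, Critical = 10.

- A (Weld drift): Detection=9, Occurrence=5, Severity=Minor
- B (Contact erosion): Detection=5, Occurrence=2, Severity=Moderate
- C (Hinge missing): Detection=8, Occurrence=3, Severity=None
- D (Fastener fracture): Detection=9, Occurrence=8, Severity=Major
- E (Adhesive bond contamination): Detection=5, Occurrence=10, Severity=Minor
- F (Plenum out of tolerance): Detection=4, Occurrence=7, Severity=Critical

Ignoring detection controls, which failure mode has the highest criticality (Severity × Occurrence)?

F

Criticality = Severity × Occurrence:
  A: 3 × 5 = 15
  B: 5 × 2 = 10
  C: 1 × 3 = 3
  D: 8 × 8 = 64
  E: 3 × 10 = 30
  F: 10 × 7 = 70
Highest criticality is 70 → F.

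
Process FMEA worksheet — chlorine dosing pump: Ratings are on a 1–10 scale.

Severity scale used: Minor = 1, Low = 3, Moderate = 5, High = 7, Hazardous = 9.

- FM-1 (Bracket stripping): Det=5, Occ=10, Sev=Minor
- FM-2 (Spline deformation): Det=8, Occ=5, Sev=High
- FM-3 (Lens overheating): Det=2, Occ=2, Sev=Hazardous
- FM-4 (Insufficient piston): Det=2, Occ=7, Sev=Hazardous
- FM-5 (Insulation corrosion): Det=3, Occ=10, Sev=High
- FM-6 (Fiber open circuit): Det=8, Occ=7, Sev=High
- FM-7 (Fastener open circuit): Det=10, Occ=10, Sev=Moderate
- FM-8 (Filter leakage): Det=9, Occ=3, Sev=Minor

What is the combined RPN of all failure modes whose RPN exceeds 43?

RPN = Severity × Occurrence × Detection:
  FM-1: 1 × 10 × 5 = 50
  FM-2: 7 × 5 × 8 = 280
  FM-3: 9 × 2 × 2 = 36
  FM-4: 9 × 7 × 2 = 126
  FM-5: 7 × 10 × 3 = 210
  FM-6: 7 × 7 × 8 = 392
  FM-7: 5 × 10 × 10 = 500
  FM-8: 1 × 3 × 9 = 27
RPN > 43: FM-1 (50), FM-2 (280), FM-4 (126), FM-5 (210), FM-6 (392), FM-7 (500).
Sum: 50 + 280 + 126 + 210 + 392 + 500 = 1558.

1558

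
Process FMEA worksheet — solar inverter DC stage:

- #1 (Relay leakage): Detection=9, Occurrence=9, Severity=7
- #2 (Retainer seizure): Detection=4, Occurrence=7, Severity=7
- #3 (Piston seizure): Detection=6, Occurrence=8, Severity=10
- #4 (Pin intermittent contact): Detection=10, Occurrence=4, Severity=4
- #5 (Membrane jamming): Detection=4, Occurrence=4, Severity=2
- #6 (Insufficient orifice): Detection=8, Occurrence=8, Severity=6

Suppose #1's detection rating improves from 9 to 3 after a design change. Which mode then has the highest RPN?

RPN = Severity × Occurrence × Detection:
  #1: 7 × 9 × 9 = 567
  #2: 7 × 7 × 4 = 196
  #3: 10 × 8 × 6 = 480
  #4: 4 × 4 × 10 = 160
  #5: 2 × 4 × 4 = 32
  #6: 6 × 8 × 8 = 384
After action: #1 → 7 × 9 × 3 = 189.
Revised RPNs: #3=480, #6=384, #2=196, #1=189, #4=160, #5=32.
Highest is now #3 (480).

#3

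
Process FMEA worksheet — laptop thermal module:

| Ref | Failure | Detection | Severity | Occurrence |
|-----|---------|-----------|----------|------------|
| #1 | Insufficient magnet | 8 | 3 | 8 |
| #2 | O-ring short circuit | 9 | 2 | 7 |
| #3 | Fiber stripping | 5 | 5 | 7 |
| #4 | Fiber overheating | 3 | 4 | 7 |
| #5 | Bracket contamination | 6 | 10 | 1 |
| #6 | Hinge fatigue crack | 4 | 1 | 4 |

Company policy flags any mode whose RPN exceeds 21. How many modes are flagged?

RPN = Severity × Occurrence × Detection:
  #1: 3 × 8 × 8 = 192
  #2: 2 × 7 × 9 = 126
  #3: 5 × 7 × 5 = 175
  #4: 4 × 7 × 3 = 84
  #5: 10 × 1 × 6 = 60
  #6: 1 × 4 × 4 = 16
Modes with RPN > 21: #1 (192), #2 (126), #3 (175), #4 (84), #5 (60) → 5.

5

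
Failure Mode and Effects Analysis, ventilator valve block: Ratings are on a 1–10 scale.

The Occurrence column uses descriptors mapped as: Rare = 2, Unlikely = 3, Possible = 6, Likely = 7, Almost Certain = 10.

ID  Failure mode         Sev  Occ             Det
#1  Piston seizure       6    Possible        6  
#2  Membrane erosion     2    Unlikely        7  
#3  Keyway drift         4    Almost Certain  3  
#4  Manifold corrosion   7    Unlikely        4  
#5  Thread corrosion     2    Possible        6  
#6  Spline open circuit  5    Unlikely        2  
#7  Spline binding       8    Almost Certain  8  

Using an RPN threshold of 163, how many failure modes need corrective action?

2

RPN = Severity × Occurrence × Detection:
  #1: 6 × 6 × 6 = 216
  #2: 2 × 3 × 7 = 42
  #3: 4 × 10 × 3 = 120
  #4: 7 × 3 × 4 = 84
  #5: 2 × 6 × 6 = 72
  #6: 5 × 3 × 2 = 30
  #7: 8 × 10 × 8 = 640
Modes with RPN ≥ 163: #1 (216), #7 (640) → 2.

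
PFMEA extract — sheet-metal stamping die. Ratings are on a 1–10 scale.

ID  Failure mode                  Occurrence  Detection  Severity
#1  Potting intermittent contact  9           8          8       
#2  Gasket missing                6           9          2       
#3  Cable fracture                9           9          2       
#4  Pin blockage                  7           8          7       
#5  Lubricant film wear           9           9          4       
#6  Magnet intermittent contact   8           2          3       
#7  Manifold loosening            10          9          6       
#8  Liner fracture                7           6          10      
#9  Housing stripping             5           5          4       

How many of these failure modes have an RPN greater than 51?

RPN = Severity × Occurrence × Detection:
  #1: 8 × 9 × 8 = 576
  #2: 2 × 6 × 9 = 108
  #3: 2 × 9 × 9 = 162
  #4: 7 × 7 × 8 = 392
  #5: 4 × 9 × 9 = 324
  #6: 3 × 8 × 2 = 48
  #7: 6 × 10 × 9 = 540
  #8: 10 × 7 × 6 = 420
  #9: 4 × 5 × 5 = 100
Modes with RPN > 51: #1 (576), #2 (108), #3 (162), #4 (392), #5 (324), #7 (540), #8 (420), #9 (100) → 8.

8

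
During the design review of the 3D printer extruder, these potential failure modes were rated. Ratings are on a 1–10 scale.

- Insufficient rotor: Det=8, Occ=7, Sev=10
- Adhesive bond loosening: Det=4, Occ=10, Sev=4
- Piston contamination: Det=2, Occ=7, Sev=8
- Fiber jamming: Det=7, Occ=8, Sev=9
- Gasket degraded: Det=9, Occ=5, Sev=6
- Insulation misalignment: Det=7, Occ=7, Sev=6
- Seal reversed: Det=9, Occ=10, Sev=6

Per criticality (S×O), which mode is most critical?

Fiber jamming

Criticality = Severity × Occurrence:
  Insufficient rotor: 10 × 7 = 70
  Adhesive bond loosening: 4 × 10 = 40
  Piston contamination: 8 × 7 = 56
  Fiber jamming: 9 × 8 = 72
  Gasket degraded: 6 × 5 = 30
  Insulation misalignment: 6 × 7 = 42
  Seal reversed: 6 × 10 = 60
Highest criticality is 72 → Fiber jamming.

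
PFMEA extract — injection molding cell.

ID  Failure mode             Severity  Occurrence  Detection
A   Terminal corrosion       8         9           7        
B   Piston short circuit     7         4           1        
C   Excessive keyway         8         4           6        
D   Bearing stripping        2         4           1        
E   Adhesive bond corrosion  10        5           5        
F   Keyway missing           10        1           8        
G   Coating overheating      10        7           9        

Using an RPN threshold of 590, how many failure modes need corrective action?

RPN = Severity × Occurrence × Detection:
  A: 8 × 9 × 7 = 504
  B: 7 × 4 × 1 = 28
  C: 8 × 4 × 6 = 192
  D: 2 × 4 × 1 = 8
  E: 10 × 5 × 5 = 250
  F: 10 × 1 × 8 = 80
  G: 10 × 7 × 9 = 630
Modes with RPN ≥ 590: G (630) → 1.

1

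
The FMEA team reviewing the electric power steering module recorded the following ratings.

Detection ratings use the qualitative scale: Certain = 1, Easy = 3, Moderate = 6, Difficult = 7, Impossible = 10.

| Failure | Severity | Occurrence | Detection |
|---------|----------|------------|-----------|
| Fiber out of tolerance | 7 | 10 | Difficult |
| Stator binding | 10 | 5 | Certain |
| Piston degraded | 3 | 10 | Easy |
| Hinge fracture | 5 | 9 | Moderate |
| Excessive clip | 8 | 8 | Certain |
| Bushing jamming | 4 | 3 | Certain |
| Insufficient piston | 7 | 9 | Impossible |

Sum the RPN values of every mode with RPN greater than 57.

RPN = Severity × Occurrence × Detection:
  Fiber out of tolerance: 7 × 10 × 7 = 490
  Stator binding: 10 × 5 × 1 = 50
  Piston degraded: 3 × 10 × 3 = 90
  Hinge fracture: 5 × 9 × 6 = 270
  Excessive clip: 8 × 8 × 1 = 64
  Bushing jamming: 4 × 3 × 1 = 12
  Insufficient piston: 7 × 9 × 10 = 630
RPN > 57: Fiber out of tolerance (490), Piston degraded (90), Hinge fracture (270), Excessive clip (64), Insufficient piston (630).
Sum: 490 + 90 + 270 + 64 + 630 = 1544.

1544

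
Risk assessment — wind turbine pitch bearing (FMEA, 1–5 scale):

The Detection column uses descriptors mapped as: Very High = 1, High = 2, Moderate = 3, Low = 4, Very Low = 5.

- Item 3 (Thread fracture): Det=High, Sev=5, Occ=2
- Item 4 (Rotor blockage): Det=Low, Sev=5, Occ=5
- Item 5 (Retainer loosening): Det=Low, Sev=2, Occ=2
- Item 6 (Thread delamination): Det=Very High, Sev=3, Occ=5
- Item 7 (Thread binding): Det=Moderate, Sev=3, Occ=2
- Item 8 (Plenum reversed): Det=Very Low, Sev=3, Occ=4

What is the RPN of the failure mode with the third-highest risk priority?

20

RPN = Severity × Occurrence × Detection:
  Item 3: 5 × 2 × 2 = 20
  Item 4: 5 × 5 × 4 = 100
  Item 5: 2 × 2 × 4 = 16
  Item 6: 3 × 5 × 1 = 15
  Item 7: 3 × 2 × 3 = 18
  Item 8: 3 × 4 × 5 = 60
Sorted descending: 100, 60, 20, 18, 16, 15.
The third-highest RPN is 20 (Item 3).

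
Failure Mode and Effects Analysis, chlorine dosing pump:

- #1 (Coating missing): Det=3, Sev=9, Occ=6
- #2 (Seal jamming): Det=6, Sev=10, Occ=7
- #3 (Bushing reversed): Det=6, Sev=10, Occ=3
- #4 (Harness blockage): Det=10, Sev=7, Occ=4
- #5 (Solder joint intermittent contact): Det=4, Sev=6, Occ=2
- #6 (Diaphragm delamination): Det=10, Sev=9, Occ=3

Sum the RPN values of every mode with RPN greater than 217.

RPN = Severity × Occurrence × Detection:
  #1: 9 × 6 × 3 = 162
  #2: 10 × 7 × 6 = 420
  #3: 10 × 3 × 6 = 180
  #4: 7 × 4 × 10 = 280
  #5: 6 × 2 × 4 = 48
  #6: 9 × 3 × 10 = 270
RPN > 217: #2 (420), #4 (280), #6 (270).
Sum: 420 + 280 + 270 = 970.

970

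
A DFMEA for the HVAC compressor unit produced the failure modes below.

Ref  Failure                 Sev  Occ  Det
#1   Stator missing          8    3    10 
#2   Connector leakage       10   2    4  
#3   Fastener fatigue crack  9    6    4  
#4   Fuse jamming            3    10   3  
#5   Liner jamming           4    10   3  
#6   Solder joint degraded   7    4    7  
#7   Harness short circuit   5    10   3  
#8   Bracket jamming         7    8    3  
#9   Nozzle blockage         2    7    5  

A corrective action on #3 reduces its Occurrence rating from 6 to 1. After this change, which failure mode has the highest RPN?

#1

RPN = Severity × Occurrence × Detection:
  #1: 8 × 3 × 10 = 240
  #2: 10 × 2 × 4 = 80
  #3: 9 × 6 × 4 = 216
  #4: 3 × 10 × 3 = 90
  #5: 4 × 10 × 3 = 120
  #6: 7 × 4 × 7 = 196
  #7: 5 × 10 × 3 = 150
  #8: 7 × 8 × 3 = 168
  #9: 2 × 7 × 5 = 70
After action: #3 → 9 × 1 × 4 = 36.
Revised RPNs: #1=240, #6=196, #8=168, #7=150, #5=120, #4=90, #2=80, #9=70, #3=36.
Highest is now #1 (240).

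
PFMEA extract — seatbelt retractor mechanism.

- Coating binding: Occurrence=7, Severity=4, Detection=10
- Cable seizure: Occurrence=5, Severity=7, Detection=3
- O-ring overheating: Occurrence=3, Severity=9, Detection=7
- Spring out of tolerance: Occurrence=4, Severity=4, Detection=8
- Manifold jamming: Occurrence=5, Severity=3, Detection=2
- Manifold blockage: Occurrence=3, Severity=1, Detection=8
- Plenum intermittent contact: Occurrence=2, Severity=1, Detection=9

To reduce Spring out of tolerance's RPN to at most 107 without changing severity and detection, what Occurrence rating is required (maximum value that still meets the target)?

3

Spring out of tolerance: S=4, O=4, D=8 → current RPN = 128.
Fixed product = 32. Need 32 × O ≤ 107, so O ≤ 107/32 = 3.34.
Maximum integer Occurrence rating = 3 (gives RPN 96; O=4 would give 128 > 107).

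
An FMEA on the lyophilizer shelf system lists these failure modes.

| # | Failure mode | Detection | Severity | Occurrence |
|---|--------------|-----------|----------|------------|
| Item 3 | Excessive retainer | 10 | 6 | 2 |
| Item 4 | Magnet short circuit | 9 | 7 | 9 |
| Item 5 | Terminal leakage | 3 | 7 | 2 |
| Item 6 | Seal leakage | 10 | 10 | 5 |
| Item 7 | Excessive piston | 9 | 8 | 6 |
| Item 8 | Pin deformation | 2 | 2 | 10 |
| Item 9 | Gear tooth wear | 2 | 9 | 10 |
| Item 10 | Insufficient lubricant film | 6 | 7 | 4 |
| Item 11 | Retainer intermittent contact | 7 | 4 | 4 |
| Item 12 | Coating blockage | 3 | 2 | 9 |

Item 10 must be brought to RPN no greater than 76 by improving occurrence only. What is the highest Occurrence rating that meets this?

1

Item 10: S=7, O=4, D=6 → current RPN = 168.
Fixed product = 42. Need 42 × O ≤ 76, so O ≤ 76/42 = 1.81.
Maximum integer Occurrence rating = 1 (gives RPN 42; O=2 would give 84 > 76).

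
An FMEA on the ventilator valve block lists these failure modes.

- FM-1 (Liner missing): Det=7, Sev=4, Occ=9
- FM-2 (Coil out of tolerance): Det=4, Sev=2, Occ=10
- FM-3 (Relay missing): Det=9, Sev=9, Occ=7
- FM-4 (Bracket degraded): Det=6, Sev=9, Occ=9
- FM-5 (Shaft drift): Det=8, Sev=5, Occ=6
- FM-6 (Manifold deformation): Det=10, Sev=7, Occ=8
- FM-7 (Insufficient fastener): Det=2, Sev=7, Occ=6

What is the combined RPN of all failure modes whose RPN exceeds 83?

2189

RPN = Severity × Occurrence × Detection:
  FM-1: 4 × 9 × 7 = 252
  FM-2: 2 × 10 × 4 = 80
  FM-3: 9 × 7 × 9 = 567
  FM-4: 9 × 9 × 6 = 486
  FM-5: 5 × 6 × 8 = 240
  FM-6: 7 × 8 × 10 = 560
  FM-7: 7 × 6 × 2 = 84
RPN > 83: FM-1 (252), FM-3 (567), FM-4 (486), FM-5 (240), FM-6 (560), FM-7 (84).
Sum: 252 + 567 + 486 + 240 + 560 + 84 = 2189.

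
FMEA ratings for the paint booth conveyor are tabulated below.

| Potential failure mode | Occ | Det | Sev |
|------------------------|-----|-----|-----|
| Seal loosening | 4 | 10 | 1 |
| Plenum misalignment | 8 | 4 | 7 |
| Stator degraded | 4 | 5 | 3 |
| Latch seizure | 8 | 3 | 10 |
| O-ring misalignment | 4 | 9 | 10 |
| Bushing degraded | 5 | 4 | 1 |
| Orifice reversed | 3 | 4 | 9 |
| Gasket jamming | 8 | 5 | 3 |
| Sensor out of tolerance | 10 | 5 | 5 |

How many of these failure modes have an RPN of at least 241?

2

RPN = Severity × Occurrence × Detection:
  Seal loosening: 1 × 4 × 10 = 40
  Plenum misalignment: 7 × 8 × 4 = 224
  Stator degraded: 3 × 4 × 5 = 60
  Latch seizure: 10 × 8 × 3 = 240
  O-ring misalignment: 10 × 4 × 9 = 360
  Bushing degraded: 1 × 5 × 4 = 20
  Orifice reversed: 9 × 3 × 4 = 108
  Gasket jamming: 3 × 8 × 5 = 120
  Sensor out of tolerance: 5 × 10 × 5 = 250
Modes with RPN ≥ 241: O-ring misalignment (360), Sensor out of tolerance (250) → 2.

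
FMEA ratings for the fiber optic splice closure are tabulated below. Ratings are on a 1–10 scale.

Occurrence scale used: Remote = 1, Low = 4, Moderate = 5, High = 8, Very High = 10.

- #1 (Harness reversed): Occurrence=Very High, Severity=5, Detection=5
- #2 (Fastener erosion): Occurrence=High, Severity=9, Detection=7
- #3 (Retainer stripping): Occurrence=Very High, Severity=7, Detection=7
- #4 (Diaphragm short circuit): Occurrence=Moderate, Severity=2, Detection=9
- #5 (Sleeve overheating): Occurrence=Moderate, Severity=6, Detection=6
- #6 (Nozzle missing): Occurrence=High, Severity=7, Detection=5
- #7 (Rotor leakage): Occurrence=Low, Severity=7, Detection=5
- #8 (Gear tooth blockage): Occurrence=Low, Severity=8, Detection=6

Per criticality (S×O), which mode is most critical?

#2

Criticality = Severity × Occurrence:
  #1: 5 × 10 = 50
  #2: 9 × 8 = 72
  #3: 7 × 10 = 70
  #4: 2 × 5 = 10
  #5: 6 × 5 = 30
  #6: 7 × 8 = 56
  #7: 7 × 4 = 28
  #8: 8 × 4 = 32
Highest criticality is 72 → #2.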